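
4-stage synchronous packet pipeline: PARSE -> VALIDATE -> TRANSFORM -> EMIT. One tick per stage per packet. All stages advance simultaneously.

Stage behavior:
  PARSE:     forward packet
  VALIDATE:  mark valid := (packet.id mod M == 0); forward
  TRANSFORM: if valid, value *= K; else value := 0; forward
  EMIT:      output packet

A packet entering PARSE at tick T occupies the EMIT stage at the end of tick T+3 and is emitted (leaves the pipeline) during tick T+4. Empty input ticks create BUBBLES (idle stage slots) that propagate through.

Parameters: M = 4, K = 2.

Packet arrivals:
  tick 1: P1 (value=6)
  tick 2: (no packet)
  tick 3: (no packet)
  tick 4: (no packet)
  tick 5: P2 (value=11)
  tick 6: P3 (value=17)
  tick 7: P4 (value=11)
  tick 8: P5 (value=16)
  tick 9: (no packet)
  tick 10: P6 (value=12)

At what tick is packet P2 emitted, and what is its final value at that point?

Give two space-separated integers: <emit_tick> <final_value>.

Answer: 9 0

Derivation:
Tick 1: [PARSE:P1(v=6,ok=F), VALIDATE:-, TRANSFORM:-, EMIT:-] out:-; in:P1
Tick 2: [PARSE:-, VALIDATE:P1(v=6,ok=F), TRANSFORM:-, EMIT:-] out:-; in:-
Tick 3: [PARSE:-, VALIDATE:-, TRANSFORM:P1(v=0,ok=F), EMIT:-] out:-; in:-
Tick 4: [PARSE:-, VALIDATE:-, TRANSFORM:-, EMIT:P1(v=0,ok=F)] out:-; in:-
Tick 5: [PARSE:P2(v=11,ok=F), VALIDATE:-, TRANSFORM:-, EMIT:-] out:P1(v=0); in:P2
Tick 6: [PARSE:P3(v=17,ok=F), VALIDATE:P2(v=11,ok=F), TRANSFORM:-, EMIT:-] out:-; in:P3
Tick 7: [PARSE:P4(v=11,ok=F), VALIDATE:P3(v=17,ok=F), TRANSFORM:P2(v=0,ok=F), EMIT:-] out:-; in:P4
Tick 8: [PARSE:P5(v=16,ok=F), VALIDATE:P4(v=11,ok=T), TRANSFORM:P3(v=0,ok=F), EMIT:P2(v=0,ok=F)] out:-; in:P5
Tick 9: [PARSE:-, VALIDATE:P5(v=16,ok=F), TRANSFORM:P4(v=22,ok=T), EMIT:P3(v=0,ok=F)] out:P2(v=0); in:-
Tick 10: [PARSE:P6(v=12,ok=F), VALIDATE:-, TRANSFORM:P5(v=0,ok=F), EMIT:P4(v=22,ok=T)] out:P3(v=0); in:P6
Tick 11: [PARSE:-, VALIDATE:P6(v=12,ok=F), TRANSFORM:-, EMIT:P5(v=0,ok=F)] out:P4(v=22); in:-
Tick 12: [PARSE:-, VALIDATE:-, TRANSFORM:P6(v=0,ok=F), EMIT:-] out:P5(v=0); in:-
Tick 13: [PARSE:-, VALIDATE:-, TRANSFORM:-, EMIT:P6(v=0,ok=F)] out:-; in:-
Tick 14: [PARSE:-, VALIDATE:-, TRANSFORM:-, EMIT:-] out:P6(v=0); in:-
P2: arrives tick 5, valid=False (id=2, id%4=2), emit tick 9, final value 0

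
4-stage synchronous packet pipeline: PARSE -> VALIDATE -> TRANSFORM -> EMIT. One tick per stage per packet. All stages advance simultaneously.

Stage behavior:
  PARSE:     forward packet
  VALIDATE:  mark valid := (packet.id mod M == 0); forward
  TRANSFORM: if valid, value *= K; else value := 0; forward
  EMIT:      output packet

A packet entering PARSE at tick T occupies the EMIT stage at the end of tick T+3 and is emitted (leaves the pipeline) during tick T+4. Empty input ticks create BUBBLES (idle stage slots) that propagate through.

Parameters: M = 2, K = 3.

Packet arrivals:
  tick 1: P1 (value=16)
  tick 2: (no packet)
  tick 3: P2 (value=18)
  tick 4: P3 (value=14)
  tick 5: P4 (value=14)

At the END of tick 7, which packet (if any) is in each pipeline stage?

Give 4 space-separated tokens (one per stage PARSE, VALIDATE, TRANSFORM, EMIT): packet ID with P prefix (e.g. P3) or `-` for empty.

Tick 1: [PARSE:P1(v=16,ok=F), VALIDATE:-, TRANSFORM:-, EMIT:-] out:-; in:P1
Tick 2: [PARSE:-, VALIDATE:P1(v=16,ok=F), TRANSFORM:-, EMIT:-] out:-; in:-
Tick 3: [PARSE:P2(v=18,ok=F), VALIDATE:-, TRANSFORM:P1(v=0,ok=F), EMIT:-] out:-; in:P2
Tick 4: [PARSE:P3(v=14,ok=F), VALIDATE:P2(v=18,ok=T), TRANSFORM:-, EMIT:P1(v=0,ok=F)] out:-; in:P3
Tick 5: [PARSE:P4(v=14,ok=F), VALIDATE:P3(v=14,ok=F), TRANSFORM:P2(v=54,ok=T), EMIT:-] out:P1(v=0); in:P4
Tick 6: [PARSE:-, VALIDATE:P4(v=14,ok=T), TRANSFORM:P3(v=0,ok=F), EMIT:P2(v=54,ok=T)] out:-; in:-
Tick 7: [PARSE:-, VALIDATE:-, TRANSFORM:P4(v=42,ok=T), EMIT:P3(v=0,ok=F)] out:P2(v=54); in:-
At end of tick 7: ['-', '-', 'P4', 'P3']

Answer: - - P4 P3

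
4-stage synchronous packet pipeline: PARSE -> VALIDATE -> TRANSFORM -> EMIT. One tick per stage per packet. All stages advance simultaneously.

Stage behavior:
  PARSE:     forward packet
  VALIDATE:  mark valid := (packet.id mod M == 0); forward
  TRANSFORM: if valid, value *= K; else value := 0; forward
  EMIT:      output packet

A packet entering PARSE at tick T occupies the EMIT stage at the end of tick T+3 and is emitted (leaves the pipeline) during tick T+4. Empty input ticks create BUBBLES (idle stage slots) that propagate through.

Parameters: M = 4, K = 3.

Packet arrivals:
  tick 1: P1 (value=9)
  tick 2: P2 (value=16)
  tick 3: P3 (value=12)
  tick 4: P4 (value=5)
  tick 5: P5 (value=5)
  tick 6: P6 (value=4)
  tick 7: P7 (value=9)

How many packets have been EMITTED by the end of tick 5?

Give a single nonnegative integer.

Answer: 1

Derivation:
Tick 1: [PARSE:P1(v=9,ok=F), VALIDATE:-, TRANSFORM:-, EMIT:-] out:-; in:P1
Tick 2: [PARSE:P2(v=16,ok=F), VALIDATE:P1(v=9,ok=F), TRANSFORM:-, EMIT:-] out:-; in:P2
Tick 3: [PARSE:P3(v=12,ok=F), VALIDATE:P2(v=16,ok=F), TRANSFORM:P1(v=0,ok=F), EMIT:-] out:-; in:P3
Tick 4: [PARSE:P4(v=5,ok=F), VALIDATE:P3(v=12,ok=F), TRANSFORM:P2(v=0,ok=F), EMIT:P1(v=0,ok=F)] out:-; in:P4
Tick 5: [PARSE:P5(v=5,ok=F), VALIDATE:P4(v=5,ok=T), TRANSFORM:P3(v=0,ok=F), EMIT:P2(v=0,ok=F)] out:P1(v=0); in:P5
Emitted by tick 5: ['P1']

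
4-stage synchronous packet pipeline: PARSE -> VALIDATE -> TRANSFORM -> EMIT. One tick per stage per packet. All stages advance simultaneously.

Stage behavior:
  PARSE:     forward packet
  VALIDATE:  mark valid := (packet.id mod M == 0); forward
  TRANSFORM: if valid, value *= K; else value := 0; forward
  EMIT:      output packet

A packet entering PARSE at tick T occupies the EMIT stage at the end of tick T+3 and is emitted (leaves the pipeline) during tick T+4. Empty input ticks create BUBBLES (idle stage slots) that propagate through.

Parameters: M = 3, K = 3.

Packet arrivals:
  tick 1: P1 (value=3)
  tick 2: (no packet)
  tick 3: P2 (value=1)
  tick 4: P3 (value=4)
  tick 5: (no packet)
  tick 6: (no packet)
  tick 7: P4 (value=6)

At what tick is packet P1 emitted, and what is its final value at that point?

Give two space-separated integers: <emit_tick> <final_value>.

Answer: 5 0

Derivation:
Tick 1: [PARSE:P1(v=3,ok=F), VALIDATE:-, TRANSFORM:-, EMIT:-] out:-; in:P1
Tick 2: [PARSE:-, VALIDATE:P1(v=3,ok=F), TRANSFORM:-, EMIT:-] out:-; in:-
Tick 3: [PARSE:P2(v=1,ok=F), VALIDATE:-, TRANSFORM:P1(v=0,ok=F), EMIT:-] out:-; in:P2
Tick 4: [PARSE:P3(v=4,ok=F), VALIDATE:P2(v=1,ok=F), TRANSFORM:-, EMIT:P1(v=0,ok=F)] out:-; in:P3
Tick 5: [PARSE:-, VALIDATE:P3(v=4,ok=T), TRANSFORM:P2(v=0,ok=F), EMIT:-] out:P1(v=0); in:-
Tick 6: [PARSE:-, VALIDATE:-, TRANSFORM:P3(v=12,ok=T), EMIT:P2(v=0,ok=F)] out:-; in:-
Tick 7: [PARSE:P4(v=6,ok=F), VALIDATE:-, TRANSFORM:-, EMIT:P3(v=12,ok=T)] out:P2(v=0); in:P4
Tick 8: [PARSE:-, VALIDATE:P4(v=6,ok=F), TRANSFORM:-, EMIT:-] out:P3(v=12); in:-
Tick 9: [PARSE:-, VALIDATE:-, TRANSFORM:P4(v=0,ok=F), EMIT:-] out:-; in:-
Tick 10: [PARSE:-, VALIDATE:-, TRANSFORM:-, EMIT:P4(v=0,ok=F)] out:-; in:-
Tick 11: [PARSE:-, VALIDATE:-, TRANSFORM:-, EMIT:-] out:P4(v=0); in:-
P1: arrives tick 1, valid=False (id=1, id%3=1), emit tick 5, final value 0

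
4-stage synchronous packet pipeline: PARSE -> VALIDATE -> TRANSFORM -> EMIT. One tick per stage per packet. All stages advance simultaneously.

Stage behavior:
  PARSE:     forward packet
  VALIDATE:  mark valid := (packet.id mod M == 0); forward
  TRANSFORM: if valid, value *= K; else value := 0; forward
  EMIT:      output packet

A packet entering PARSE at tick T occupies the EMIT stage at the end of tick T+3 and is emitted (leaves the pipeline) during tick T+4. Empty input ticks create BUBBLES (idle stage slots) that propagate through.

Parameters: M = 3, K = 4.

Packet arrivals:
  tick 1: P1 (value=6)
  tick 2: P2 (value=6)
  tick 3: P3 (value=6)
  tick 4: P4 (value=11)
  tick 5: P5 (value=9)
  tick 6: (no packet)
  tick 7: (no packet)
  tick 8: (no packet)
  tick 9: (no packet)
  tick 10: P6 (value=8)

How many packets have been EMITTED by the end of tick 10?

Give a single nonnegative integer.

Answer: 5

Derivation:
Tick 1: [PARSE:P1(v=6,ok=F), VALIDATE:-, TRANSFORM:-, EMIT:-] out:-; in:P1
Tick 2: [PARSE:P2(v=6,ok=F), VALIDATE:P1(v=6,ok=F), TRANSFORM:-, EMIT:-] out:-; in:P2
Tick 3: [PARSE:P3(v=6,ok=F), VALIDATE:P2(v=6,ok=F), TRANSFORM:P1(v=0,ok=F), EMIT:-] out:-; in:P3
Tick 4: [PARSE:P4(v=11,ok=F), VALIDATE:P3(v=6,ok=T), TRANSFORM:P2(v=0,ok=F), EMIT:P1(v=0,ok=F)] out:-; in:P4
Tick 5: [PARSE:P5(v=9,ok=F), VALIDATE:P4(v=11,ok=F), TRANSFORM:P3(v=24,ok=T), EMIT:P2(v=0,ok=F)] out:P1(v=0); in:P5
Tick 6: [PARSE:-, VALIDATE:P5(v=9,ok=F), TRANSFORM:P4(v=0,ok=F), EMIT:P3(v=24,ok=T)] out:P2(v=0); in:-
Tick 7: [PARSE:-, VALIDATE:-, TRANSFORM:P5(v=0,ok=F), EMIT:P4(v=0,ok=F)] out:P3(v=24); in:-
Tick 8: [PARSE:-, VALIDATE:-, TRANSFORM:-, EMIT:P5(v=0,ok=F)] out:P4(v=0); in:-
Tick 9: [PARSE:-, VALIDATE:-, TRANSFORM:-, EMIT:-] out:P5(v=0); in:-
Tick 10: [PARSE:P6(v=8,ok=F), VALIDATE:-, TRANSFORM:-, EMIT:-] out:-; in:P6
Emitted by tick 10: ['P1', 'P2', 'P3', 'P4', 'P5']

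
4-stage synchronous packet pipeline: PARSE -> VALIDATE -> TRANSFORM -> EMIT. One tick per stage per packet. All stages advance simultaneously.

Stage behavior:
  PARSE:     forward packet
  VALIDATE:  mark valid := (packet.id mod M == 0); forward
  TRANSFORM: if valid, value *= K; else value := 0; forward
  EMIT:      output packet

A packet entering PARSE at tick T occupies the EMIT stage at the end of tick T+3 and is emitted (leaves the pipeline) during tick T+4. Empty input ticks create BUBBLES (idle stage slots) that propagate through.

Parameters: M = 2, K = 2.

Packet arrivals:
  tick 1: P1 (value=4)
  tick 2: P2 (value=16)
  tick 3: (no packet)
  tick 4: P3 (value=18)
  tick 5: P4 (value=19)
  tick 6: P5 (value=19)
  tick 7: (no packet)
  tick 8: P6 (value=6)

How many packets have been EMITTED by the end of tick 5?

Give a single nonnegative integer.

Answer: 1

Derivation:
Tick 1: [PARSE:P1(v=4,ok=F), VALIDATE:-, TRANSFORM:-, EMIT:-] out:-; in:P1
Tick 2: [PARSE:P2(v=16,ok=F), VALIDATE:P1(v=4,ok=F), TRANSFORM:-, EMIT:-] out:-; in:P2
Tick 3: [PARSE:-, VALIDATE:P2(v=16,ok=T), TRANSFORM:P1(v=0,ok=F), EMIT:-] out:-; in:-
Tick 4: [PARSE:P3(v=18,ok=F), VALIDATE:-, TRANSFORM:P2(v=32,ok=T), EMIT:P1(v=0,ok=F)] out:-; in:P3
Tick 5: [PARSE:P4(v=19,ok=F), VALIDATE:P3(v=18,ok=F), TRANSFORM:-, EMIT:P2(v=32,ok=T)] out:P1(v=0); in:P4
Emitted by tick 5: ['P1']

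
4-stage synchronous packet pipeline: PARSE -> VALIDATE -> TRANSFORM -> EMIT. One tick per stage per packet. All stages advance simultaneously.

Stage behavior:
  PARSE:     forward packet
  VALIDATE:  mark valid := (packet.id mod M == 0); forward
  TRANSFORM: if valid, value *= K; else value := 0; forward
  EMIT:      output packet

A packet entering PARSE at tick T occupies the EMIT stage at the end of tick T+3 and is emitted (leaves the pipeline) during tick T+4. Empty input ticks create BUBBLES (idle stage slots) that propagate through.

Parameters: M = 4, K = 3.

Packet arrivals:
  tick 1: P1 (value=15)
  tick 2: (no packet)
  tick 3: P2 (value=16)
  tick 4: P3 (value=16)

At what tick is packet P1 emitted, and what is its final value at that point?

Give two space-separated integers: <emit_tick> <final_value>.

Tick 1: [PARSE:P1(v=15,ok=F), VALIDATE:-, TRANSFORM:-, EMIT:-] out:-; in:P1
Tick 2: [PARSE:-, VALIDATE:P1(v=15,ok=F), TRANSFORM:-, EMIT:-] out:-; in:-
Tick 3: [PARSE:P2(v=16,ok=F), VALIDATE:-, TRANSFORM:P1(v=0,ok=F), EMIT:-] out:-; in:P2
Tick 4: [PARSE:P3(v=16,ok=F), VALIDATE:P2(v=16,ok=F), TRANSFORM:-, EMIT:P1(v=0,ok=F)] out:-; in:P3
Tick 5: [PARSE:-, VALIDATE:P3(v=16,ok=F), TRANSFORM:P2(v=0,ok=F), EMIT:-] out:P1(v=0); in:-
Tick 6: [PARSE:-, VALIDATE:-, TRANSFORM:P3(v=0,ok=F), EMIT:P2(v=0,ok=F)] out:-; in:-
Tick 7: [PARSE:-, VALIDATE:-, TRANSFORM:-, EMIT:P3(v=0,ok=F)] out:P2(v=0); in:-
Tick 8: [PARSE:-, VALIDATE:-, TRANSFORM:-, EMIT:-] out:P3(v=0); in:-
P1: arrives tick 1, valid=False (id=1, id%4=1), emit tick 5, final value 0

Answer: 5 0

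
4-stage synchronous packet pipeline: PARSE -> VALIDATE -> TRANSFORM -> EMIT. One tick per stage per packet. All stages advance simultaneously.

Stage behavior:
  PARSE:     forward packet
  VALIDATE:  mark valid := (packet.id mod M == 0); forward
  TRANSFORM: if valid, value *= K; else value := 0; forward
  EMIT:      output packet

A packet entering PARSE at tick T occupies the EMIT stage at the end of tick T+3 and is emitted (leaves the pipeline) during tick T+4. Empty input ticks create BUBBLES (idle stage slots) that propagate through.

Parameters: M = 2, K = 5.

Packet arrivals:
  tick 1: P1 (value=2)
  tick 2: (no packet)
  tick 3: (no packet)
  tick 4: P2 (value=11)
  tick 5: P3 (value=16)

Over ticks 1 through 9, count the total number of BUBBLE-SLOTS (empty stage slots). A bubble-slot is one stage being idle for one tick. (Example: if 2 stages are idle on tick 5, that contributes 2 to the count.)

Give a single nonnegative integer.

Tick 1: [PARSE:P1(v=2,ok=F), VALIDATE:-, TRANSFORM:-, EMIT:-] out:-; bubbles=3
Tick 2: [PARSE:-, VALIDATE:P1(v=2,ok=F), TRANSFORM:-, EMIT:-] out:-; bubbles=3
Tick 3: [PARSE:-, VALIDATE:-, TRANSFORM:P1(v=0,ok=F), EMIT:-] out:-; bubbles=3
Tick 4: [PARSE:P2(v=11,ok=F), VALIDATE:-, TRANSFORM:-, EMIT:P1(v=0,ok=F)] out:-; bubbles=2
Tick 5: [PARSE:P3(v=16,ok=F), VALIDATE:P2(v=11,ok=T), TRANSFORM:-, EMIT:-] out:P1(v=0); bubbles=2
Tick 6: [PARSE:-, VALIDATE:P3(v=16,ok=F), TRANSFORM:P2(v=55,ok=T), EMIT:-] out:-; bubbles=2
Tick 7: [PARSE:-, VALIDATE:-, TRANSFORM:P3(v=0,ok=F), EMIT:P2(v=55,ok=T)] out:-; bubbles=2
Tick 8: [PARSE:-, VALIDATE:-, TRANSFORM:-, EMIT:P3(v=0,ok=F)] out:P2(v=55); bubbles=3
Tick 9: [PARSE:-, VALIDATE:-, TRANSFORM:-, EMIT:-] out:P3(v=0); bubbles=4
Total bubble-slots: 24

Answer: 24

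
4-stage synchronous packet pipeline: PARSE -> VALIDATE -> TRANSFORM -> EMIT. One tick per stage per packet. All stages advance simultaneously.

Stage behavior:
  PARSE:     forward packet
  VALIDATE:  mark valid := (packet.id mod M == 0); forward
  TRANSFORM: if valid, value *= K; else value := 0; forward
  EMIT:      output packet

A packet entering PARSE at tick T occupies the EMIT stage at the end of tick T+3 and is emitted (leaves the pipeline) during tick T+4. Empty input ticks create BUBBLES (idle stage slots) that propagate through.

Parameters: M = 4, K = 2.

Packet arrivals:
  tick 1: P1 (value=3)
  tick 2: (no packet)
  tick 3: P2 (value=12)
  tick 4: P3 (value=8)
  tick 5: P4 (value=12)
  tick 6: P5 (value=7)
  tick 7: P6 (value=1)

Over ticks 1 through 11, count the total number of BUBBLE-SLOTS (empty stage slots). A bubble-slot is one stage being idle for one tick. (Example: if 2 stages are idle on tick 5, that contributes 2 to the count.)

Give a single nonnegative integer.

Answer: 20

Derivation:
Tick 1: [PARSE:P1(v=3,ok=F), VALIDATE:-, TRANSFORM:-, EMIT:-] out:-; bubbles=3
Tick 2: [PARSE:-, VALIDATE:P1(v=3,ok=F), TRANSFORM:-, EMIT:-] out:-; bubbles=3
Tick 3: [PARSE:P2(v=12,ok=F), VALIDATE:-, TRANSFORM:P1(v=0,ok=F), EMIT:-] out:-; bubbles=2
Tick 4: [PARSE:P3(v=8,ok=F), VALIDATE:P2(v=12,ok=F), TRANSFORM:-, EMIT:P1(v=0,ok=F)] out:-; bubbles=1
Tick 5: [PARSE:P4(v=12,ok=F), VALIDATE:P3(v=8,ok=F), TRANSFORM:P2(v=0,ok=F), EMIT:-] out:P1(v=0); bubbles=1
Tick 6: [PARSE:P5(v=7,ok=F), VALIDATE:P4(v=12,ok=T), TRANSFORM:P3(v=0,ok=F), EMIT:P2(v=0,ok=F)] out:-; bubbles=0
Tick 7: [PARSE:P6(v=1,ok=F), VALIDATE:P5(v=7,ok=F), TRANSFORM:P4(v=24,ok=T), EMIT:P3(v=0,ok=F)] out:P2(v=0); bubbles=0
Tick 8: [PARSE:-, VALIDATE:P6(v=1,ok=F), TRANSFORM:P5(v=0,ok=F), EMIT:P4(v=24,ok=T)] out:P3(v=0); bubbles=1
Tick 9: [PARSE:-, VALIDATE:-, TRANSFORM:P6(v=0,ok=F), EMIT:P5(v=0,ok=F)] out:P4(v=24); bubbles=2
Tick 10: [PARSE:-, VALIDATE:-, TRANSFORM:-, EMIT:P6(v=0,ok=F)] out:P5(v=0); bubbles=3
Tick 11: [PARSE:-, VALIDATE:-, TRANSFORM:-, EMIT:-] out:P6(v=0); bubbles=4
Total bubble-slots: 20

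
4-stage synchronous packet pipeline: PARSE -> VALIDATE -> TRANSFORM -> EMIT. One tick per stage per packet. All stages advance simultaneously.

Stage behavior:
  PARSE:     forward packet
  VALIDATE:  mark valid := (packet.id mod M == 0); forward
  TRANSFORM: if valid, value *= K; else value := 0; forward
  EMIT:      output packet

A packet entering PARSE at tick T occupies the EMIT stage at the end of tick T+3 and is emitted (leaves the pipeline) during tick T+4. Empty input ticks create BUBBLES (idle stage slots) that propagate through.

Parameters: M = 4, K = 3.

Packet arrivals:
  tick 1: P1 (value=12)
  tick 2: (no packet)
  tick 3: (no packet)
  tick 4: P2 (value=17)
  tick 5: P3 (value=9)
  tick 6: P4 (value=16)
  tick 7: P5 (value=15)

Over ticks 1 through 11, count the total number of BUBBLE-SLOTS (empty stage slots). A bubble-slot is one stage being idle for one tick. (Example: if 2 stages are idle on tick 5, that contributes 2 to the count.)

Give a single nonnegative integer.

Answer: 24

Derivation:
Tick 1: [PARSE:P1(v=12,ok=F), VALIDATE:-, TRANSFORM:-, EMIT:-] out:-; bubbles=3
Tick 2: [PARSE:-, VALIDATE:P1(v=12,ok=F), TRANSFORM:-, EMIT:-] out:-; bubbles=3
Tick 3: [PARSE:-, VALIDATE:-, TRANSFORM:P1(v=0,ok=F), EMIT:-] out:-; bubbles=3
Tick 4: [PARSE:P2(v=17,ok=F), VALIDATE:-, TRANSFORM:-, EMIT:P1(v=0,ok=F)] out:-; bubbles=2
Tick 5: [PARSE:P3(v=9,ok=F), VALIDATE:P2(v=17,ok=F), TRANSFORM:-, EMIT:-] out:P1(v=0); bubbles=2
Tick 6: [PARSE:P4(v=16,ok=F), VALIDATE:P3(v=9,ok=F), TRANSFORM:P2(v=0,ok=F), EMIT:-] out:-; bubbles=1
Tick 7: [PARSE:P5(v=15,ok=F), VALIDATE:P4(v=16,ok=T), TRANSFORM:P3(v=0,ok=F), EMIT:P2(v=0,ok=F)] out:-; bubbles=0
Tick 8: [PARSE:-, VALIDATE:P5(v=15,ok=F), TRANSFORM:P4(v=48,ok=T), EMIT:P3(v=0,ok=F)] out:P2(v=0); bubbles=1
Tick 9: [PARSE:-, VALIDATE:-, TRANSFORM:P5(v=0,ok=F), EMIT:P4(v=48,ok=T)] out:P3(v=0); bubbles=2
Tick 10: [PARSE:-, VALIDATE:-, TRANSFORM:-, EMIT:P5(v=0,ok=F)] out:P4(v=48); bubbles=3
Tick 11: [PARSE:-, VALIDATE:-, TRANSFORM:-, EMIT:-] out:P5(v=0); bubbles=4
Total bubble-slots: 24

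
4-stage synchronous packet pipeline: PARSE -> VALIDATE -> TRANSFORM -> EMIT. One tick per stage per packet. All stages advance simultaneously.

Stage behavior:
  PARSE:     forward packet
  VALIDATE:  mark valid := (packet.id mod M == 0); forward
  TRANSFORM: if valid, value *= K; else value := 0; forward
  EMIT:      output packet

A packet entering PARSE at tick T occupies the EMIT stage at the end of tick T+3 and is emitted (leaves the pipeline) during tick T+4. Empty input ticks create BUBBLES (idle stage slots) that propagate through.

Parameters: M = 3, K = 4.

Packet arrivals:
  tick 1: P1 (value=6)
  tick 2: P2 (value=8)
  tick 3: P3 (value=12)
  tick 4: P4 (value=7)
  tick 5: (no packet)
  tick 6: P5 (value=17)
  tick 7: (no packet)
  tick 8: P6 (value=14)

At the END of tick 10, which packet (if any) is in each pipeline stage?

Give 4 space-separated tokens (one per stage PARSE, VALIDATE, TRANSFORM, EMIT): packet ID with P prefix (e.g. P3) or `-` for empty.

Answer: - - P6 -

Derivation:
Tick 1: [PARSE:P1(v=6,ok=F), VALIDATE:-, TRANSFORM:-, EMIT:-] out:-; in:P1
Tick 2: [PARSE:P2(v=8,ok=F), VALIDATE:P1(v=6,ok=F), TRANSFORM:-, EMIT:-] out:-; in:P2
Tick 3: [PARSE:P3(v=12,ok=F), VALIDATE:P2(v=8,ok=F), TRANSFORM:P1(v=0,ok=F), EMIT:-] out:-; in:P3
Tick 4: [PARSE:P4(v=7,ok=F), VALIDATE:P3(v=12,ok=T), TRANSFORM:P2(v=0,ok=F), EMIT:P1(v=0,ok=F)] out:-; in:P4
Tick 5: [PARSE:-, VALIDATE:P4(v=7,ok=F), TRANSFORM:P3(v=48,ok=T), EMIT:P2(v=0,ok=F)] out:P1(v=0); in:-
Tick 6: [PARSE:P5(v=17,ok=F), VALIDATE:-, TRANSFORM:P4(v=0,ok=F), EMIT:P3(v=48,ok=T)] out:P2(v=0); in:P5
Tick 7: [PARSE:-, VALIDATE:P5(v=17,ok=F), TRANSFORM:-, EMIT:P4(v=0,ok=F)] out:P3(v=48); in:-
Tick 8: [PARSE:P6(v=14,ok=F), VALIDATE:-, TRANSFORM:P5(v=0,ok=F), EMIT:-] out:P4(v=0); in:P6
Tick 9: [PARSE:-, VALIDATE:P6(v=14,ok=T), TRANSFORM:-, EMIT:P5(v=0,ok=F)] out:-; in:-
Tick 10: [PARSE:-, VALIDATE:-, TRANSFORM:P6(v=56,ok=T), EMIT:-] out:P5(v=0); in:-
At end of tick 10: ['-', '-', 'P6', '-']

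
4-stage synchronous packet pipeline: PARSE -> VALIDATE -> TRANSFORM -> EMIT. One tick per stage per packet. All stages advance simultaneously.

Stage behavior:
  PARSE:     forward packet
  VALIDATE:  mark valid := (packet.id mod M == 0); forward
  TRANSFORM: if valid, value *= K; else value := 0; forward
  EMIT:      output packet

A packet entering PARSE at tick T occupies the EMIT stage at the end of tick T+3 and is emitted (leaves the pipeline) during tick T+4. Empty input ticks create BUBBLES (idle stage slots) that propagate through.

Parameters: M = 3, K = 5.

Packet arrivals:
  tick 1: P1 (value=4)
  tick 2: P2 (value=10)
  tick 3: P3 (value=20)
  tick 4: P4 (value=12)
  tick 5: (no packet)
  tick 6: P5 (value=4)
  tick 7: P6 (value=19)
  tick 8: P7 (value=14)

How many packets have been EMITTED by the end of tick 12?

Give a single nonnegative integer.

Tick 1: [PARSE:P1(v=4,ok=F), VALIDATE:-, TRANSFORM:-, EMIT:-] out:-; in:P1
Tick 2: [PARSE:P2(v=10,ok=F), VALIDATE:P1(v=4,ok=F), TRANSFORM:-, EMIT:-] out:-; in:P2
Tick 3: [PARSE:P3(v=20,ok=F), VALIDATE:P2(v=10,ok=F), TRANSFORM:P1(v=0,ok=F), EMIT:-] out:-; in:P3
Tick 4: [PARSE:P4(v=12,ok=F), VALIDATE:P3(v=20,ok=T), TRANSFORM:P2(v=0,ok=F), EMIT:P1(v=0,ok=F)] out:-; in:P4
Tick 5: [PARSE:-, VALIDATE:P4(v=12,ok=F), TRANSFORM:P3(v=100,ok=T), EMIT:P2(v=0,ok=F)] out:P1(v=0); in:-
Tick 6: [PARSE:P5(v=4,ok=F), VALIDATE:-, TRANSFORM:P4(v=0,ok=F), EMIT:P3(v=100,ok=T)] out:P2(v=0); in:P5
Tick 7: [PARSE:P6(v=19,ok=F), VALIDATE:P5(v=4,ok=F), TRANSFORM:-, EMIT:P4(v=0,ok=F)] out:P3(v=100); in:P6
Tick 8: [PARSE:P7(v=14,ok=F), VALIDATE:P6(v=19,ok=T), TRANSFORM:P5(v=0,ok=F), EMIT:-] out:P4(v=0); in:P7
Tick 9: [PARSE:-, VALIDATE:P7(v=14,ok=F), TRANSFORM:P6(v=95,ok=T), EMIT:P5(v=0,ok=F)] out:-; in:-
Tick 10: [PARSE:-, VALIDATE:-, TRANSFORM:P7(v=0,ok=F), EMIT:P6(v=95,ok=T)] out:P5(v=0); in:-
Tick 11: [PARSE:-, VALIDATE:-, TRANSFORM:-, EMIT:P7(v=0,ok=F)] out:P6(v=95); in:-
Tick 12: [PARSE:-, VALIDATE:-, TRANSFORM:-, EMIT:-] out:P7(v=0); in:-
Emitted by tick 12: ['P1', 'P2', 'P3', 'P4', 'P5', 'P6', 'P7']

Answer: 7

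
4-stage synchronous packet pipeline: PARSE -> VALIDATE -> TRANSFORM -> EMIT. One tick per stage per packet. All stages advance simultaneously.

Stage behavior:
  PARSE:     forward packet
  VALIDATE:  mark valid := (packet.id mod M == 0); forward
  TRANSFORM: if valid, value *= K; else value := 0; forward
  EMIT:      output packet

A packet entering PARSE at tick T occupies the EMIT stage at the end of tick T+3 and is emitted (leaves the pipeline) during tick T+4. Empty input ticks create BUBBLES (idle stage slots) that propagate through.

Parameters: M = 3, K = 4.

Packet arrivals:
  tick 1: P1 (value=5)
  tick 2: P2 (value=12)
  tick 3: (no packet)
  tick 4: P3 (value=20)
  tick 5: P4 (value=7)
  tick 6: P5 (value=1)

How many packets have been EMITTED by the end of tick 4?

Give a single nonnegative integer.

Tick 1: [PARSE:P1(v=5,ok=F), VALIDATE:-, TRANSFORM:-, EMIT:-] out:-; in:P1
Tick 2: [PARSE:P2(v=12,ok=F), VALIDATE:P1(v=5,ok=F), TRANSFORM:-, EMIT:-] out:-; in:P2
Tick 3: [PARSE:-, VALIDATE:P2(v=12,ok=F), TRANSFORM:P1(v=0,ok=F), EMIT:-] out:-; in:-
Tick 4: [PARSE:P3(v=20,ok=F), VALIDATE:-, TRANSFORM:P2(v=0,ok=F), EMIT:P1(v=0,ok=F)] out:-; in:P3
Emitted by tick 4: []

Answer: 0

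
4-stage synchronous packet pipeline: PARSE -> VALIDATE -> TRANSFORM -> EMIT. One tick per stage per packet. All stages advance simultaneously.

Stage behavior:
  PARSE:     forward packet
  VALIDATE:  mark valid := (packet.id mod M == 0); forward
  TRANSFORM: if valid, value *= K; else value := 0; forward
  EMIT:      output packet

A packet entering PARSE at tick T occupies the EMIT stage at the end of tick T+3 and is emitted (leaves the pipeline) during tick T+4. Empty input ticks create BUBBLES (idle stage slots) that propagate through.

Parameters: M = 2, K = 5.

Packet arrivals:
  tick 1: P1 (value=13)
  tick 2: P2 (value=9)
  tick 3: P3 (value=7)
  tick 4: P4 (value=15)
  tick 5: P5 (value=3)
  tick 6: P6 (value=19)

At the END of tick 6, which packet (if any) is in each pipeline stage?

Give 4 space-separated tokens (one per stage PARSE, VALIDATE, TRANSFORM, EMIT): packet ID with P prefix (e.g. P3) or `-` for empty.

Tick 1: [PARSE:P1(v=13,ok=F), VALIDATE:-, TRANSFORM:-, EMIT:-] out:-; in:P1
Tick 2: [PARSE:P2(v=9,ok=F), VALIDATE:P1(v=13,ok=F), TRANSFORM:-, EMIT:-] out:-; in:P2
Tick 3: [PARSE:P3(v=7,ok=F), VALIDATE:P2(v=9,ok=T), TRANSFORM:P1(v=0,ok=F), EMIT:-] out:-; in:P3
Tick 4: [PARSE:P4(v=15,ok=F), VALIDATE:P3(v=7,ok=F), TRANSFORM:P2(v=45,ok=T), EMIT:P1(v=0,ok=F)] out:-; in:P4
Tick 5: [PARSE:P5(v=3,ok=F), VALIDATE:P4(v=15,ok=T), TRANSFORM:P3(v=0,ok=F), EMIT:P2(v=45,ok=T)] out:P1(v=0); in:P5
Tick 6: [PARSE:P6(v=19,ok=F), VALIDATE:P5(v=3,ok=F), TRANSFORM:P4(v=75,ok=T), EMIT:P3(v=0,ok=F)] out:P2(v=45); in:P6
At end of tick 6: ['P6', 'P5', 'P4', 'P3']

Answer: P6 P5 P4 P3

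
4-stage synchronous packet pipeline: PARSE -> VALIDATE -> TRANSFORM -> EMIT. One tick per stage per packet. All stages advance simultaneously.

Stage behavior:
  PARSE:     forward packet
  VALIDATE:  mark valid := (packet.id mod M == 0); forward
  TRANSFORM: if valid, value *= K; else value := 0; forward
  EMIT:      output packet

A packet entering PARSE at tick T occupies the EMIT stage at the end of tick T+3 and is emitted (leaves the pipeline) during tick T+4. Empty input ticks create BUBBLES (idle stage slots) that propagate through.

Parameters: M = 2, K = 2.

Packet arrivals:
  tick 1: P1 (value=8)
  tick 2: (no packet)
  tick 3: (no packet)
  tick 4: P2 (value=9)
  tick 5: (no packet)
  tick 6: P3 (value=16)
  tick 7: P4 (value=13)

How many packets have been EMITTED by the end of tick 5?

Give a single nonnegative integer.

Answer: 1

Derivation:
Tick 1: [PARSE:P1(v=8,ok=F), VALIDATE:-, TRANSFORM:-, EMIT:-] out:-; in:P1
Tick 2: [PARSE:-, VALIDATE:P1(v=8,ok=F), TRANSFORM:-, EMIT:-] out:-; in:-
Tick 3: [PARSE:-, VALIDATE:-, TRANSFORM:P1(v=0,ok=F), EMIT:-] out:-; in:-
Tick 4: [PARSE:P2(v=9,ok=F), VALIDATE:-, TRANSFORM:-, EMIT:P1(v=0,ok=F)] out:-; in:P2
Tick 5: [PARSE:-, VALIDATE:P2(v=9,ok=T), TRANSFORM:-, EMIT:-] out:P1(v=0); in:-
Emitted by tick 5: ['P1']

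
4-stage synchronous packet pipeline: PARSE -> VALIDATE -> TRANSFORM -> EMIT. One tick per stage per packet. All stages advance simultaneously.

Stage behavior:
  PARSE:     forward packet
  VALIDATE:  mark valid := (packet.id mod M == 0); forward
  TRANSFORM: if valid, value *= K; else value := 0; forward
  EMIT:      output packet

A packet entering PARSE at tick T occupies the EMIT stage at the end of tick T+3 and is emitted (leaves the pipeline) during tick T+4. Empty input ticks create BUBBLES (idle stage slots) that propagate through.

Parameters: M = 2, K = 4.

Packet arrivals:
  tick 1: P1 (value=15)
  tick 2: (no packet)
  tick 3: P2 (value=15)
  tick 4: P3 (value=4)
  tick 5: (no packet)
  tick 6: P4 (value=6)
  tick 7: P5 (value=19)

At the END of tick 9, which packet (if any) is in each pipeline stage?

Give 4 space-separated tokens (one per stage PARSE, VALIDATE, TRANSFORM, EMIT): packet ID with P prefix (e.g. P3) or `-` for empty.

Tick 1: [PARSE:P1(v=15,ok=F), VALIDATE:-, TRANSFORM:-, EMIT:-] out:-; in:P1
Tick 2: [PARSE:-, VALIDATE:P1(v=15,ok=F), TRANSFORM:-, EMIT:-] out:-; in:-
Tick 3: [PARSE:P2(v=15,ok=F), VALIDATE:-, TRANSFORM:P1(v=0,ok=F), EMIT:-] out:-; in:P2
Tick 4: [PARSE:P3(v=4,ok=F), VALIDATE:P2(v=15,ok=T), TRANSFORM:-, EMIT:P1(v=0,ok=F)] out:-; in:P3
Tick 5: [PARSE:-, VALIDATE:P3(v=4,ok=F), TRANSFORM:P2(v=60,ok=T), EMIT:-] out:P1(v=0); in:-
Tick 6: [PARSE:P4(v=6,ok=F), VALIDATE:-, TRANSFORM:P3(v=0,ok=F), EMIT:P2(v=60,ok=T)] out:-; in:P4
Tick 7: [PARSE:P5(v=19,ok=F), VALIDATE:P4(v=6,ok=T), TRANSFORM:-, EMIT:P3(v=0,ok=F)] out:P2(v=60); in:P5
Tick 8: [PARSE:-, VALIDATE:P5(v=19,ok=F), TRANSFORM:P4(v=24,ok=T), EMIT:-] out:P3(v=0); in:-
Tick 9: [PARSE:-, VALIDATE:-, TRANSFORM:P5(v=0,ok=F), EMIT:P4(v=24,ok=T)] out:-; in:-
At end of tick 9: ['-', '-', 'P5', 'P4']

Answer: - - P5 P4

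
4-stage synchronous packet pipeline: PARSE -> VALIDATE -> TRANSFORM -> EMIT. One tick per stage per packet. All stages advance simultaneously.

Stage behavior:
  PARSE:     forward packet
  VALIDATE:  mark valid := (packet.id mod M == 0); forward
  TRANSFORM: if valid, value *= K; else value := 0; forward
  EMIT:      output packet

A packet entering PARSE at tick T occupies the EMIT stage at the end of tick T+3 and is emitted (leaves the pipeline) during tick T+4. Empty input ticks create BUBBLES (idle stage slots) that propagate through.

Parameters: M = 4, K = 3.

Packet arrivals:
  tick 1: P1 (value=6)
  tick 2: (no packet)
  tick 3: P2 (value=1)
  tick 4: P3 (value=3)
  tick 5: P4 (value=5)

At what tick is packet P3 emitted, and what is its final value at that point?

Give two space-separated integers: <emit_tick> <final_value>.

Tick 1: [PARSE:P1(v=6,ok=F), VALIDATE:-, TRANSFORM:-, EMIT:-] out:-; in:P1
Tick 2: [PARSE:-, VALIDATE:P1(v=6,ok=F), TRANSFORM:-, EMIT:-] out:-; in:-
Tick 3: [PARSE:P2(v=1,ok=F), VALIDATE:-, TRANSFORM:P1(v=0,ok=F), EMIT:-] out:-; in:P2
Tick 4: [PARSE:P3(v=3,ok=F), VALIDATE:P2(v=1,ok=F), TRANSFORM:-, EMIT:P1(v=0,ok=F)] out:-; in:P3
Tick 5: [PARSE:P4(v=5,ok=F), VALIDATE:P3(v=3,ok=F), TRANSFORM:P2(v=0,ok=F), EMIT:-] out:P1(v=0); in:P4
Tick 6: [PARSE:-, VALIDATE:P4(v=5,ok=T), TRANSFORM:P3(v=0,ok=F), EMIT:P2(v=0,ok=F)] out:-; in:-
Tick 7: [PARSE:-, VALIDATE:-, TRANSFORM:P4(v=15,ok=T), EMIT:P3(v=0,ok=F)] out:P2(v=0); in:-
Tick 8: [PARSE:-, VALIDATE:-, TRANSFORM:-, EMIT:P4(v=15,ok=T)] out:P3(v=0); in:-
Tick 9: [PARSE:-, VALIDATE:-, TRANSFORM:-, EMIT:-] out:P4(v=15); in:-
P3: arrives tick 4, valid=False (id=3, id%4=3), emit tick 8, final value 0

Answer: 8 0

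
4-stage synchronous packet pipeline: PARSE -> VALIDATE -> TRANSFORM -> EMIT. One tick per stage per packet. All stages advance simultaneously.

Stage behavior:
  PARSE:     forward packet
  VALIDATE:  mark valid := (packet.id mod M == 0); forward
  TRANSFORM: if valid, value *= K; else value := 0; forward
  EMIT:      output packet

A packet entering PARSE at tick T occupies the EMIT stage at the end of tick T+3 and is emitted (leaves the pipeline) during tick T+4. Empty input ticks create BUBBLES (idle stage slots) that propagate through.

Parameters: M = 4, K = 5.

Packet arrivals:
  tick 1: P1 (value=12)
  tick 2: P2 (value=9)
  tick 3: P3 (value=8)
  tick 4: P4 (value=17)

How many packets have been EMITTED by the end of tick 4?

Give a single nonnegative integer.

Tick 1: [PARSE:P1(v=12,ok=F), VALIDATE:-, TRANSFORM:-, EMIT:-] out:-; in:P1
Tick 2: [PARSE:P2(v=9,ok=F), VALIDATE:P1(v=12,ok=F), TRANSFORM:-, EMIT:-] out:-; in:P2
Tick 3: [PARSE:P3(v=8,ok=F), VALIDATE:P2(v=9,ok=F), TRANSFORM:P1(v=0,ok=F), EMIT:-] out:-; in:P3
Tick 4: [PARSE:P4(v=17,ok=F), VALIDATE:P3(v=8,ok=F), TRANSFORM:P2(v=0,ok=F), EMIT:P1(v=0,ok=F)] out:-; in:P4
Emitted by tick 4: []

Answer: 0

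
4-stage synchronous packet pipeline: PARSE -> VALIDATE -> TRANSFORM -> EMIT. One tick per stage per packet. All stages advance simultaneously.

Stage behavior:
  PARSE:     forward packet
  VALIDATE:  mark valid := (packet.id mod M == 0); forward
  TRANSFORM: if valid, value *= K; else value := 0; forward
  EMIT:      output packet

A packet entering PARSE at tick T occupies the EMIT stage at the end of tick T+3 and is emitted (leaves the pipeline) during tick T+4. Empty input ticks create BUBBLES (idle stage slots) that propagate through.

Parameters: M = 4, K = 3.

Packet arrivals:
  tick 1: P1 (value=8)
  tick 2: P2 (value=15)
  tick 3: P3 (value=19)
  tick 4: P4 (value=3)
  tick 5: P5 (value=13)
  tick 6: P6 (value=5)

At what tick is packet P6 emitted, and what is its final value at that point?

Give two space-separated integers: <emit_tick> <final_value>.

Answer: 10 0

Derivation:
Tick 1: [PARSE:P1(v=8,ok=F), VALIDATE:-, TRANSFORM:-, EMIT:-] out:-; in:P1
Tick 2: [PARSE:P2(v=15,ok=F), VALIDATE:P1(v=8,ok=F), TRANSFORM:-, EMIT:-] out:-; in:P2
Tick 3: [PARSE:P3(v=19,ok=F), VALIDATE:P2(v=15,ok=F), TRANSFORM:P1(v=0,ok=F), EMIT:-] out:-; in:P3
Tick 4: [PARSE:P4(v=3,ok=F), VALIDATE:P3(v=19,ok=F), TRANSFORM:P2(v=0,ok=F), EMIT:P1(v=0,ok=F)] out:-; in:P4
Tick 5: [PARSE:P5(v=13,ok=F), VALIDATE:P4(v=3,ok=T), TRANSFORM:P3(v=0,ok=F), EMIT:P2(v=0,ok=F)] out:P1(v=0); in:P5
Tick 6: [PARSE:P6(v=5,ok=F), VALIDATE:P5(v=13,ok=F), TRANSFORM:P4(v=9,ok=T), EMIT:P3(v=0,ok=F)] out:P2(v=0); in:P6
Tick 7: [PARSE:-, VALIDATE:P6(v=5,ok=F), TRANSFORM:P5(v=0,ok=F), EMIT:P4(v=9,ok=T)] out:P3(v=0); in:-
Tick 8: [PARSE:-, VALIDATE:-, TRANSFORM:P6(v=0,ok=F), EMIT:P5(v=0,ok=F)] out:P4(v=9); in:-
Tick 9: [PARSE:-, VALIDATE:-, TRANSFORM:-, EMIT:P6(v=0,ok=F)] out:P5(v=0); in:-
Tick 10: [PARSE:-, VALIDATE:-, TRANSFORM:-, EMIT:-] out:P6(v=0); in:-
P6: arrives tick 6, valid=False (id=6, id%4=2), emit tick 10, final value 0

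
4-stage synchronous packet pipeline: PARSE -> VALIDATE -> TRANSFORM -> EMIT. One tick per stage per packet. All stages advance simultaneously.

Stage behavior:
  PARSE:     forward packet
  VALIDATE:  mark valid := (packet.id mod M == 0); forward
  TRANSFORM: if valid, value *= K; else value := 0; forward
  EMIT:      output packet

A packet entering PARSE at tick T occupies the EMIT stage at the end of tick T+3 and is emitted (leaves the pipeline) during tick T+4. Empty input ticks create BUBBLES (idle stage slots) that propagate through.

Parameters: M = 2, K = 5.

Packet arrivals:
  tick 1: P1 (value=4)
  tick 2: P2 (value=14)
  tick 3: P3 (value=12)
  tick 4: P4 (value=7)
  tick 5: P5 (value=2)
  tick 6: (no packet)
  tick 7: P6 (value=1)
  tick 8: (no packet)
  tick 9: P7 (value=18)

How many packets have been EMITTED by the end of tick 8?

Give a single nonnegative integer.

Answer: 4

Derivation:
Tick 1: [PARSE:P1(v=4,ok=F), VALIDATE:-, TRANSFORM:-, EMIT:-] out:-; in:P1
Tick 2: [PARSE:P2(v=14,ok=F), VALIDATE:P1(v=4,ok=F), TRANSFORM:-, EMIT:-] out:-; in:P2
Tick 3: [PARSE:P3(v=12,ok=F), VALIDATE:P2(v=14,ok=T), TRANSFORM:P1(v=0,ok=F), EMIT:-] out:-; in:P3
Tick 4: [PARSE:P4(v=7,ok=F), VALIDATE:P3(v=12,ok=F), TRANSFORM:P2(v=70,ok=T), EMIT:P1(v=0,ok=F)] out:-; in:P4
Tick 5: [PARSE:P5(v=2,ok=F), VALIDATE:P4(v=7,ok=T), TRANSFORM:P3(v=0,ok=F), EMIT:P2(v=70,ok=T)] out:P1(v=0); in:P5
Tick 6: [PARSE:-, VALIDATE:P5(v=2,ok=F), TRANSFORM:P4(v=35,ok=T), EMIT:P3(v=0,ok=F)] out:P2(v=70); in:-
Tick 7: [PARSE:P6(v=1,ok=F), VALIDATE:-, TRANSFORM:P5(v=0,ok=F), EMIT:P4(v=35,ok=T)] out:P3(v=0); in:P6
Tick 8: [PARSE:-, VALIDATE:P6(v=1,ok=T), TRANSFORM:-, EMIT:P5(v=0,ok=F)] out:P4(v=35); in:-
Emitted by tick 8: ['P1', 'P2', 'P3', 'P4']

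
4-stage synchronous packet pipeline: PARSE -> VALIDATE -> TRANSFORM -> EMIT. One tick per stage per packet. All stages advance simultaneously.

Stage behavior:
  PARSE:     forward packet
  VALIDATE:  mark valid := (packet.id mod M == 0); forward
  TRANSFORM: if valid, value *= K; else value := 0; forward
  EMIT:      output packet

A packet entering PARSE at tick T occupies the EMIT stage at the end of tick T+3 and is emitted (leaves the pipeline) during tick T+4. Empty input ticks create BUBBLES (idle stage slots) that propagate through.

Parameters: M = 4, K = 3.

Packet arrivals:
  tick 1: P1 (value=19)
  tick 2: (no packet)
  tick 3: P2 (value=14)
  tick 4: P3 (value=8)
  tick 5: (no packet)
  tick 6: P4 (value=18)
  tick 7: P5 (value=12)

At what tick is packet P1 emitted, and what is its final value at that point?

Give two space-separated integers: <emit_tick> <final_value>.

Answer: 5 0

Derivation:
Tick 1: [PARSE:P1(v=19,ok=F), VALIDATE:-, TRANSFORM:-, EMIT:-] out:-; in:P1
Tick 2: [PARSE:-, VALIDATE:P1(v=19,ok=F), TRANSFORM:-, EMIT:-] out:-; in:-
Tick 3: [PARSE:P2(v=14,ok=F), VALIDATE:-, TRANSFORM:P1(v=0,ok=F), EMIT:-] out:-; in:P2
Tick 4: [PARSE:P3(v=8,ok=F), VALIDATE:P2(v=14,ok=F), TRANSFORM:-, EMIT:P1(v=0,ok=F)] out:-; in:P3
Tick 5: [PARSE:-, VALIDATE:P3(v=8,ok=F), TRANSFORM:P2(v=0,ok=F), EMIT:-] out:P1(v=0); in:-
Tick 6: [PARSE:P4(v=18,ok=F), VALIDATE:-, TRANSFORM:P3(v=0,ok=F), EMIT:P2(v=0,ok=F)] out:-; in:P4
Tick 7: [PARSE:P5(v=12,ok=F), VALIDATE:P4(v=18,ok=T), TRANSFORM:-, EMIT:P3(v=0,ok=F)] out:P2(v=0); in:P5
Tick 8: [PARSE:-, VALIDATE:P5(v=12,ok=F), TRANSFORM:P4(v=54,ok=T), EMIT:-] out:P3(v=0); in:-
Tick 9: [PARSE:-, VALIDATE:-, TRANSFORM:P5(v=0,ok=F), EMIT:P4(v=54,ok=T)] out:-; in:-
Tick 10: [PARSE:-, VALIDATE:-, TRANSFORM:-, EMIT:P5(v=0,ok=F)] out:P4(v=54); in:-
Tick 11: [PARSE:-, VALIDATE:-, TRANSFORM:-, EMIT:-] out:P5(v=0); in:-
P1: arrives tick 1, valid=False (id=1, id%4=1), emit tick 5, final value 0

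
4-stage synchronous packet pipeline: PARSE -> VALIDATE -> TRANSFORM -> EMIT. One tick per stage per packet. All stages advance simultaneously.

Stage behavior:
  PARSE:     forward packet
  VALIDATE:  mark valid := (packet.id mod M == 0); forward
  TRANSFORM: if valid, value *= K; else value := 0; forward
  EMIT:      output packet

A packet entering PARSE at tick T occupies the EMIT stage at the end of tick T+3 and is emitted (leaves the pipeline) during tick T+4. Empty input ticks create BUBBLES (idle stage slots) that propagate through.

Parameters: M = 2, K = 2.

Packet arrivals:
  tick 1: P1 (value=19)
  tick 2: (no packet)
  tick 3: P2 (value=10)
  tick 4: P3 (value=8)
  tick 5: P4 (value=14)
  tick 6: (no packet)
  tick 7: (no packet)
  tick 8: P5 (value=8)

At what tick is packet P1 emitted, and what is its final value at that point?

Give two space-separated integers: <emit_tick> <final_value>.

Tick 1: [PARSE:P1(v=19,ok=F), VALIDATE:-, TRANSFORM:-, EMIT:-] out:-; in:P1
Tick 2: [PARSE:-, VALIDATE:P1(v=19,ok=F), TRANSFORM:-, EMIT:-] out:-; in:-
Tick 3: [PARSE:P2(v=10,ok=F), VALIDATE:-, TRANSFORM:P1(v=0,ok=F), EMIT:-] out:-; in:P2
Tick 4: [PARSE:P3(v=8,ok=F), VALIDATE:P2(v=10,ok=T), TRANSFORM:-, EMIT:P1(v=0,ok=F)] out:-; in:P3
Tick 5: [PARSE:P4(v=14,ok=F), VALIDATE:P3(v=8,ok=F), TRANSFORM:P2(v=20,ok=T), EMIT:-] out:P1(v=0); in:P4
Tick 6: [PARSE:-, VALIDATE:P4(v=14,ok=T), TRANSFORM:P3(v=0,ok=F), EMIT:P2(v=20,ok=T)] out:-; in:-
Tick 7: [PARSE:-, VALIDATE:-, TRANSFORM:P4(v=28,ok=T), EMIT:P3(v=0,ok=F)] out:P2(v=20); in:-
Tick 8: [PARSE:P5(v=8,ok=F), VALIDATE:-, TRANSFORM:-, EMIT:P4(v=28,ok=T)] out:P3(v=0); in:P5
Tick 9: [PARSE:-, VALIDATE:P5(v=8,ok=F), TRANSFORM:-, EMIT:-] out:P4(v=28); in:-
Tick 10: [PARSE:-, VALIDATE:-, TRANSFORM:P5(v=0,ok=F), EMIT:-] out:-; in:-
Tick 11: [PARSE:-, VALIDATE:-, TRANSFORM:-, EMIT:P5(v=0,ok=F)] out:-; in:-
Tick 12: [PARSE:-, VALIDATE:-, TRANSFORM:-, EMIT:-] out:P5(v=0); in:-
P1: arrives tick 1, valid=False (id=1, id%2=1), emit tick 5, final value 0

Answer: 5 0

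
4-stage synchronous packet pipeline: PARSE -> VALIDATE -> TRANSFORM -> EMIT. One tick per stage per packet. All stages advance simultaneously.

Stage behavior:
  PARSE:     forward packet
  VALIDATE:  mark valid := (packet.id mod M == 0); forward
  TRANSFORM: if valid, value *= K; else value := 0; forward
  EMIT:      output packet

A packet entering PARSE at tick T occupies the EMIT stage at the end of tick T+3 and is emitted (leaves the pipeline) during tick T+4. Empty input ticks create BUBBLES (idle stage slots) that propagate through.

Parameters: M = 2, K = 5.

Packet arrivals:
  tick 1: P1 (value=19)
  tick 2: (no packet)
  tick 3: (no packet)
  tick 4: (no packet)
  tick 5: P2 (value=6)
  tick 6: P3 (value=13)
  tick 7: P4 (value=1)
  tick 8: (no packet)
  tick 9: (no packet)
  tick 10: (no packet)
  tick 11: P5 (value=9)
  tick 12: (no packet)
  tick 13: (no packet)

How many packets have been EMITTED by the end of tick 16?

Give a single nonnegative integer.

Tick 1: [PARSE:P1(v=19,ok=F), VALIDATE:-, TRANSFORM:-, EMIT:-] out:-; in:P1
Tick 2: [PARSE:-, VALIDATE:P1(v=19,ok=F), TRANSFORM:-, EMIT:-] out:-; in:-
Tick 3: [PARSE:-, VALIDATE:-, TRANSFORM:P1(v=0,ok=F), EMIT:-] out:-; in:-
Tick 4: [PARSE:-, VALIDATE:-, TRANSFORM:-, EMIT:P1(v=0,ok=F)] out:-; in:-
Tick 5: [PARSE:P2(v=6,ok=F), VALIDATE:-, TRANSFORM:-, EMIT:-] out:P1(v=0); in:P2
Tick 6: [PARSE:P3(v=13,ok=F), VALIDATE:P2(v=6,ok=T), TRANSFORM:-, EMIT:-] out:-; in:P3
Tick 7: [PARSE:P4(v=1,ok=F), VALIDATE:P3(v=13,ok=F), TRANSFORM:P2(v=30,ok=T), EMIT:-] out:-; in:P4
Tick 8: [PARSE:-, VALIDATE:P4(v=1,ok=T), TRANSFORM:P3(v=0,ok=F), EMIT:P2(v=30,ok=T)] out:-; in:-
Tick 9: [PARSE:-, VALIDATE:-, TRANSFORM:P4(v=5,ok=T), EMIT:P3(v=0,ok=F)] out:P2(v=30); in:-
Tick 10: [PARSE:-, VALIDATE:-, TRANSFORM:-, EMIT:P4(v=5,ok=T)] out:P3(v=0); in:-
Tick 11: [PARSE:P5(v=9,ok=F), VALIDATE:-, TRANSFORM:-, EMIT:-] out:P4(v=5); in:P5
Tick 12: [PARSE:-, VALIDATE:P5(v=9,ok=F), TRANSFORM:-, EMIT:-] out:-; in:-
Tick 13: [PARSE:-, VALIDATE:-, TRANSFORM:P5(v=0,ok=F), EMIT:-] out:-; in:-
Tick 14: [PARSE:-, VALIDATE:-, TRANSFORM:-, EMIT:P5(v=0,ok=F)] out:-; in:-
Tick 15: [PARSE:-, VALIDATE:-, TRANSFORM:-, EMIT:-] out:P5(v=0); in:-
Tick 16: [PARSE:-, VALIDATE:-, TRANSFORM:-, EMIT:-] out:-; in:-
Emitted by tick 16: ['P1', 'P2', 'P3', 'P4', 'P5']

Answer: 5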